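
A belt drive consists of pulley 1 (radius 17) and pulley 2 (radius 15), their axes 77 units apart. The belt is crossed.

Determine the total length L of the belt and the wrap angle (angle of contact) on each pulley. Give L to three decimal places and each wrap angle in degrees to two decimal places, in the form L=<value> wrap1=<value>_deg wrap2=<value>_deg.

crossed belt: β = asin((r1+r2)/C) = asin(32/77) = 24.5561°
wrap1 = wrap2 = π + 2β = 229.1123°
tangent length = C·cosβ = 70.0357
L = (r1+r2)·wrap + 2·C·cosβ = 32·3.9988 + 2·70.0357 = 268.0318

L=268.032 wrap1=229.11_deg wrap2=229.11_deg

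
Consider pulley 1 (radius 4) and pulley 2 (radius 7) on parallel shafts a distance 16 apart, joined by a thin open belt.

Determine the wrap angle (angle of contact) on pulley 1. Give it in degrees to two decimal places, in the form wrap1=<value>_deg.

open belt: β = asin((r2−r1)/C) = asin(3/16) = 10.8069°
wrap1 = π − 2β = 158.3862°
wrap2 = π + 2β = 201.6138°

wrap1=158.39_deg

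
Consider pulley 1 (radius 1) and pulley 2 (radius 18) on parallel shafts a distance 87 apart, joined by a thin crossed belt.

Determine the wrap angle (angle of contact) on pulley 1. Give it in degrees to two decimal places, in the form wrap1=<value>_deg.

crossed belt: β = asin((r1+r2)/C) = asin(19/87) = 12.6145°
wrap1 = wrap2 = π + 2β = 205.2291°

wrap1=205.23_deg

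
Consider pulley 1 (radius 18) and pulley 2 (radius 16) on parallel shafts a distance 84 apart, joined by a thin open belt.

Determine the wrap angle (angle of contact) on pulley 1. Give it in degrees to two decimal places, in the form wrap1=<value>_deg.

open belt: β = asin((r2−r1)/C) = asin(-2/84) = -1.3643°
wrap1 = π − 2β = 182.7286°
wrap2 = π + 2β = 177.2714°

wrap1=182.73_deg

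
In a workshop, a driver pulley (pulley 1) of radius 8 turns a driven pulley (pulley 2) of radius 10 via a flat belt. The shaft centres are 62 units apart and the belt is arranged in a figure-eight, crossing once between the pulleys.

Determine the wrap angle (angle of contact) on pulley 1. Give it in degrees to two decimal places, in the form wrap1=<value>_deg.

crossed belt: β = asin((r1+r2)/C) = asin(18/62) = 16.8773°
wrap1 = wrap2 = π + 2β = 213.7545°

wrap1=213.75_deg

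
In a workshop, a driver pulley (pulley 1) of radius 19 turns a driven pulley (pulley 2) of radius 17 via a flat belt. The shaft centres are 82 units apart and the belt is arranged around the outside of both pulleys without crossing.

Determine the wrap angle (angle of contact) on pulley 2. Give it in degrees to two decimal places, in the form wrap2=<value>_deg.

open belt: β = asin((r2−r1)/C) = asin(-2/82) = -1.3976°
wrap1 = π − 2β = 182.7952°
wrap2 = π + 2β = 177.2048°

wrap2=177.20_deg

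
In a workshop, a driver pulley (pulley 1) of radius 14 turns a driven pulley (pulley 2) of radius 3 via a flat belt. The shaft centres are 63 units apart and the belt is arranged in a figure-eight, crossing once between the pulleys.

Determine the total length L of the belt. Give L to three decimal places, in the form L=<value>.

crossed belt: β = asin((r1+r2)/C) = asin(17/63) = 15.6548°
wrap1 = wrap2 = π + 2β = 211.3096°
tangent length = C·cosβ = 60.6630
L = (r1+r2)·wrap + 2·C·cosβ = 17·3.6880 + 2·60.6630 = 184.0228

L=184.023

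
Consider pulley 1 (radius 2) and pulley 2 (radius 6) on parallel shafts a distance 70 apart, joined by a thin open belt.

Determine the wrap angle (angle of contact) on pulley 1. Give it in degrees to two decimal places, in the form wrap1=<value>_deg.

wrap1=173.45_deg

open belt: β = asin((r2−r1)/C) = asin(4/70) = 3.2758°
wrap1 = π − 2β = 173.4483°
wrap2 = π + 2β = 186.5517°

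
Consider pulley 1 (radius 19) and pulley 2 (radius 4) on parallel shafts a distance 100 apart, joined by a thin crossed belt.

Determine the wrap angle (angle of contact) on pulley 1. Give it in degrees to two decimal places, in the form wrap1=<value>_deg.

crossed belt: β = asin((r1+r2)/C) = asin(23/100) = 13.2971°
wrap1 = wrap2 = π + 2β = 206.5941°

wrap1=206.59_deg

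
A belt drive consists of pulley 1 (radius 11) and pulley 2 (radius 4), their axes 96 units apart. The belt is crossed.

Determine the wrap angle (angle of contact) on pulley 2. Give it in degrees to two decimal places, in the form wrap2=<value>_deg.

crossed belt: β = asin((r1+r2)/C) = asin(15/96) = 8.9893°
wrap1 = wrap2 = π + 2β = 197.9786°

wrap2=197.98_deg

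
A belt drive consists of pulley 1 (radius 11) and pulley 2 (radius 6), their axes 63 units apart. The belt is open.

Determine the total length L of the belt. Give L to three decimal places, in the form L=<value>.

open belt: β = asin((r2−r1)/C) = asin(-5/63) = -4.5521°
wrap1 = π − 2β = 189.1041°
wrap2 = π + 2β = 170.8959°
tangent length = C·cosβ = 62.8013
L = r1·wrap1 + r2·wrap2 + 2·C·cosβ = 11·3.3005 + 6·2.9827 + 2·62.8013 = 179.8041

L=179.804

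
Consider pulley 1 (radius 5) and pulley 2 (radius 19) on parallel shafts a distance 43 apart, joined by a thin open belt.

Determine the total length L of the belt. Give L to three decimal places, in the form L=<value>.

open belt: β = asin((r2−r1)/C) = asin(14/43) = 19.0008°
wrap1 = π − 2β = 141.9984°
wrap2 = π + 2β = 218.0016°
tangent length = C·cosβ = 40.6571
L = r1·wrap1 + r2·wrap2 + 2·C·cosβ = 5·2.4783 + 19·3.8048 + 2·40.6571 = 165.9980

L=165.998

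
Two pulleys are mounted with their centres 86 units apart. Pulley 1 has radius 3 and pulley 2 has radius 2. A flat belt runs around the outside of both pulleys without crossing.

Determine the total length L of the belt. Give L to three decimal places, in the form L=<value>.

open belt: β = asin((r2−r1)/C) = asin(-1/86) = -0.6662°
wrap1 = π − 2β = 181.3325°
wrap2 = π + 2β = 178.6675°
tangent length = C·cosβ = 85.9942
L = r1·wrap1 + r2·wrap2 + 2·C·cosβ = 3·3.1648 + 2·3.1183 + 2·85.9942 = 187.7196

L=187.720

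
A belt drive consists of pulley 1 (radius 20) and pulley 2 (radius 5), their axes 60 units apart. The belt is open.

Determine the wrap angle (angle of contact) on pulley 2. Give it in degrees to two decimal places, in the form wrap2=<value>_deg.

open belt: β = asin((r2−r1)/C) = asin(-15/60) = -14.4775°
wrap1 = π − 2β = 208.9550°
wrap2 = π + 2β = 151.0450°

wrap2=151.04_deg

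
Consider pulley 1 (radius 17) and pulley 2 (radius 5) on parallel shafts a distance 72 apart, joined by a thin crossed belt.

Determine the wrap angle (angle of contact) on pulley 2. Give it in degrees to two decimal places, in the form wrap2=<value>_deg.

wrap2=215.58_deg

crossed belt: β = asin((r1+r2)/C) = asin(22/72) = 17.7916°
wrap1 = wrap2 = π + 2β = 215.5832°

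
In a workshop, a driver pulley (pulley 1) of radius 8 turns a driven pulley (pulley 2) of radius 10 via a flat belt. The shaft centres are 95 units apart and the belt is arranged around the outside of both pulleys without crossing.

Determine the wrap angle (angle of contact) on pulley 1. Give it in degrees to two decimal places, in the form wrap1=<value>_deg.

wrap1=177.59_deg

open belt: β = asin((r2−r1)/C) = asin(2/95) = 1.2063°
wrap1 = π − 2β = 177.5874°
wrap2 = π + 2β = 182.4126°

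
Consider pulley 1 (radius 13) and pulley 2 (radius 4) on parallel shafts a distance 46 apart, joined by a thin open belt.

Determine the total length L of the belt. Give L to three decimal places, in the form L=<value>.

open belt: β = asin((r2−r1)/C) = asin(-9/46) = -11.2828°
wrap1 = π − 2β = 202.5656°
wrap2 = π + 2β = 157.4344°
tangent length = C·cosβ = 45.1110
L = r1·wrap1 + r2·wrap2 + 2·C·cosβ = 13·3.5354 + 4·2.7477 + 2·45.1110 = 147.1736

L=147.174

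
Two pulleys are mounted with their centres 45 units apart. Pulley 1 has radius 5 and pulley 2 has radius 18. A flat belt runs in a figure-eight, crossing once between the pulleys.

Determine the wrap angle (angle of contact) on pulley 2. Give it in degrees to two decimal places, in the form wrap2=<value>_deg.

wrap2=241.48_deg

crossed belt: β = asin((r1+r2)/C) = asin(23/45) = 30.7379°
wrap1 = wrap2 = π + 2β = 241.4757°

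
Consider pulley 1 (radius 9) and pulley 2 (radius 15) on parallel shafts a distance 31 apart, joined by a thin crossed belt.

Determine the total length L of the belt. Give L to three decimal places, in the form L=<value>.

L=157.142

crossed belt: β = asin((r1+r2)/C) = asin(24/31) = 50.7320°
wrap1 = wrap2 = π + 2β = 281.4639°
tangent length = C·cosβ = 19.6214
L = (r1+r2)·wrap + 2·C·cosβ = 24·4.9125 + 2·19.6214 = 157.1422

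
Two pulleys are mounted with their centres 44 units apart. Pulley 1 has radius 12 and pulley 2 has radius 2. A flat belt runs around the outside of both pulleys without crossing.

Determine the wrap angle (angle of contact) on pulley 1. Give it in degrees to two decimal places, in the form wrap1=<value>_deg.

wrap1=206.27_deg

open belt: β = asin((r2−r1)/C) = asin(-10/44) = -13.1366°
wrap1 = π − 2β = 206.2731°
wrap2 = π + 2β = 153.7269°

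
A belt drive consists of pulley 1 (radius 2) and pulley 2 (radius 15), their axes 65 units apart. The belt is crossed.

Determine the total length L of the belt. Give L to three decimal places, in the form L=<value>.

L=187.879

crossed belt: β = asin((r1+r2)/C) = asin(17/65) = 15.1614°
wrap1 = wrap2 = π + 2β = 210.3227°
tangent length = C·cosβ = 62.7375
L = (r1+r2)·wrap + 2·C·cosβ = 17·3.6708 + 2·62.7375 = 187.8791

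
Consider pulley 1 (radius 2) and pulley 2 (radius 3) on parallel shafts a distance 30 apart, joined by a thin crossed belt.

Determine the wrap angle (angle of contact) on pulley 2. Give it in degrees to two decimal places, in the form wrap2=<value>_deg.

wrap2=199.19_deg

crossed belt: β = asin((r1+r2)/C) = asin(5/30) = 9.5941°
wrap1 = wrap2 = π + 2β = 199.1881°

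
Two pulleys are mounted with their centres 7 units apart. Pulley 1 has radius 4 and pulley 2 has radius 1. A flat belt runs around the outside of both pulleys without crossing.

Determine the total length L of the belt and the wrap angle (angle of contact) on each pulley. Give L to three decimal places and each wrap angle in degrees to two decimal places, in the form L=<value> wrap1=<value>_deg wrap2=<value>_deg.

L=31.015 wrap1=230.75_deg wrap2=129.25_deg

open belt: β = asin((r2−r1)/C) = asin(-3/7) = -25.3769°
wrap1 = π − 2β = 230.7539°
wrap2 = π + 2β = 129.2461°
tangent length = C·cosβ = 6.3246
L = r1·wrap1 + r2·wrap2 + 2·C·cosβ = 4·4.0274 + 1·2.2558 + 2·6.3246 = 31.0145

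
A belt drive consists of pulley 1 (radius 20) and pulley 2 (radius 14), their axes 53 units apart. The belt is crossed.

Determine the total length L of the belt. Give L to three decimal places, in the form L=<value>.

crossed belt: β = asin((r1+r2)/C) = asin(34/53) = 39.9045°
wrap1 = wrap2 = π + 2β = 259.8089°
tangent length = C·cosβ = 40.6571
L = (r1+r2)·wrap + 2·C·cosβ = 34·4.5345 + 2·40.6571 = 235.4879

L=235.488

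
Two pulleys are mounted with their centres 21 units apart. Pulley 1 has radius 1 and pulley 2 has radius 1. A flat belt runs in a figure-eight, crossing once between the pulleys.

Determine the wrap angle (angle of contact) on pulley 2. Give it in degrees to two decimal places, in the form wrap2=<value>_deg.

wrap2=190.93_deg

crossed belt: β = asin((r1+r2)/C) = asin(2/21) = 5.4650°
wrap1 = wrap2 = π + 2β = 190.9300°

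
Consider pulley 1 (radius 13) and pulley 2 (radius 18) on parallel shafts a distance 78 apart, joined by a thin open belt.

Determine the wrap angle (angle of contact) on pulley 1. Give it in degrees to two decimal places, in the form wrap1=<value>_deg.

open belt: β = asin((r2−r1)/C) = asin(5/78) = 3.6753°
wrap1 = π − 2β = 172.6493°
wrap2 = π + 2β = 187.3507°

wrap1=172.65_deg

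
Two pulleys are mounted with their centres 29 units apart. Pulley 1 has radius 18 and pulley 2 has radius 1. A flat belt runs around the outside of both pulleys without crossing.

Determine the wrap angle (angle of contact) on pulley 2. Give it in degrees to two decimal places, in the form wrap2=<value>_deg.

wrap2=108.22_deg

open belt: β = asin((r2−r1)/C) = asin(-17/29) = -35.8883°
wrap1 = π − 2β = 251.7766°
wrap2 = π + 2β = 108.2234°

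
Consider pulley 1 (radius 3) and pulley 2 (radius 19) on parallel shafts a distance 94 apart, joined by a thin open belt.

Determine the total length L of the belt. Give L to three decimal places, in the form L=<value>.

L=259.845

open belt: β = asin((r2−r1)/C) = asin(16/94) = 9.8002°
wrap1 = π − 2β = 160.3996°
wrap2 = π + 2β = 199.6004°
tangent length = C·cosβ = 92.6283
L = r1·wrap1 + r2·wrap2 + 2·C·cosβ = 3·2.7995 + 19·3.4837 + 2·92.6283 = 259.8451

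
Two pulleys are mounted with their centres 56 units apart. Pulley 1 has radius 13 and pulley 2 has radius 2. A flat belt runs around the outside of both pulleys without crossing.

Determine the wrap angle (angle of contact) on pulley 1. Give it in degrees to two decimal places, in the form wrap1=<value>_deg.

open belt: β = asin((r2−r1)/C) = asin(-11/56) = -11.3282°
wrap1 = π − 2β = 202.6564°
wrap2 = π + 2β = 157.3436°

wrap1=202.66_deg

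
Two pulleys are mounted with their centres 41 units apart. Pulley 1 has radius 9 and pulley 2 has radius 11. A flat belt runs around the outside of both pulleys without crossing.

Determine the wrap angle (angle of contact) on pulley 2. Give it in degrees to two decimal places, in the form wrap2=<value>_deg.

open belt: β = asin((r2−r1)/C) = asin(2/41) = 2.7960°
wrap1 = π − 2β = 174.4079°
wrap2 = π + 2β = 185.5921°

wrap2=185.59_deg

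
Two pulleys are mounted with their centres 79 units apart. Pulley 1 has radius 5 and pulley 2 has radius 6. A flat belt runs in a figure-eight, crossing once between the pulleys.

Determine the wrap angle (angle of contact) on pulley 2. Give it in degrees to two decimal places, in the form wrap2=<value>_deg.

crossed belt: β = asin((r1+r2)/C) = asin(11/79) = 8.0039°
wrap1 = wrap2 = π + 2β = 196.0078°

wrap2=196.01_deg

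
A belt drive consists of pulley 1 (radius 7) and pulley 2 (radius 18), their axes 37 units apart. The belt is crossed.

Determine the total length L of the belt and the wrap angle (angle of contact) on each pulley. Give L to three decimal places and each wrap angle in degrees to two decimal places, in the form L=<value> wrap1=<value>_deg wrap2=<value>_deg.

L=170.187 wrap1=265.01_deg wrap2=265.01_deg

crossed belt: β = asin((r1+r2)/C) = asin(25/37) = 42.5066°
wrap1 = wrap2 = π + 2β = 265.0133°
tangent length = C·cosβ = 27.2764
L = (r1+r2)·wrap + 2·C·cosβ = 25·4.6254 + 2·27.2764 = 170.1866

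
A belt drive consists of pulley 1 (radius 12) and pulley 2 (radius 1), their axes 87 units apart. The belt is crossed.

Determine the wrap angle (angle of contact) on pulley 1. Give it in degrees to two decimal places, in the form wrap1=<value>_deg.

wrap1=197.19_deg

crossed belt: β = asin((r1+r2)/C) = asin(13/87) = 8.5936°
wrap1 = wrap2 = π + 2β = 197.1872°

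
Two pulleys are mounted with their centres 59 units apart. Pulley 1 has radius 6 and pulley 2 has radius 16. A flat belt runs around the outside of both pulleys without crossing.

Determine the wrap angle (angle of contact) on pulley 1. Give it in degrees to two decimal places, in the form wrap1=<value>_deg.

wrap1=160.48_deg

open belt: β = asin((r2−r1)/C) = asin(10/59) = 9.7583°
wrap1 = π − 2β = 160.4835°
wrap2 = π + 2β = 199.5165°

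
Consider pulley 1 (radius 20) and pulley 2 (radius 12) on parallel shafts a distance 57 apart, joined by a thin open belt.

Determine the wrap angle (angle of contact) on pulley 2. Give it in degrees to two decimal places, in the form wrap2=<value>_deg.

wrap2=163.86_deg

open belt: β = asin((r2−r1)/C) = asin(-8/57) = -8.0682°
wrap1 = π − 2β = 196.1363°
wrap2 = π + 2β = 163.8637°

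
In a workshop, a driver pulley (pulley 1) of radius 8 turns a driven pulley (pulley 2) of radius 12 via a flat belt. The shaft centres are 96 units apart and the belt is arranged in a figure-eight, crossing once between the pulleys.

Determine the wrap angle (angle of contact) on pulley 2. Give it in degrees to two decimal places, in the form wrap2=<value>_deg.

crossed belt: β = asin((r1+r2)/C) = asin(20/96) = 12.0247°
wrap1 = wrap2 = π + 2β = 204.0494°

wrap2=204.05_deg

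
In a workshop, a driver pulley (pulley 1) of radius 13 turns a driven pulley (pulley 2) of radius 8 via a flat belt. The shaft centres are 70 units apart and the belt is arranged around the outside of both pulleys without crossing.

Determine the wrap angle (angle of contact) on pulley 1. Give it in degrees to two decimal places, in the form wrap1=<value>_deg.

wrap1=188.19_deg

open belt: β = asin((r2−r1)/C) = asin(-5/70) = -4.0960°
wrap1 = π − 2β = 188.1921°
wrap2 = π + 2β = 171.8079°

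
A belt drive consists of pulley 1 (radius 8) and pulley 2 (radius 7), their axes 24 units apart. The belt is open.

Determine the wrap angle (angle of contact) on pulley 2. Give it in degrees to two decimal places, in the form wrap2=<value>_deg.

open belt: β = asin((r2−r1)/C) = asin(-1/24) = -2.3880°
wrap1 = π − 2β = 184.7760°
wrap2 = π + 2β = 175.2240°

wrap2=175.22_deg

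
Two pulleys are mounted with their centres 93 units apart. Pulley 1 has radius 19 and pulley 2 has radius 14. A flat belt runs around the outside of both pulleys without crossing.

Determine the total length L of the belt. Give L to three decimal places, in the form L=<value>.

open belt: β = asin((r2−r1)/C) = asin(-5/93) = -3.0819°
wrap1 = π − 2β = 186.1638°
wrap2 = π + 2β = 173.8362°
tangent length = C·cosβ = 92.8655
L = r1·wrap1 + r2·wrap2 + 2·C·cosβ = 19·3.2492 + 14·3.0340 + 2·92.8655 = 289.9414

L=289.941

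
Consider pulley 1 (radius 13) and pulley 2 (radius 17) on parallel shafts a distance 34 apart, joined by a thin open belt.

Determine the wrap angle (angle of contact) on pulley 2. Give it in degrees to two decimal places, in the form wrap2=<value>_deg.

open belt: β = asin((r2−r1)/C) = asin(4/34) = 6.7563°
wrap1 = π − 2β = 166.4873°
wrap2 = π + 2β = 193.5127°

wrap2=193.51_deg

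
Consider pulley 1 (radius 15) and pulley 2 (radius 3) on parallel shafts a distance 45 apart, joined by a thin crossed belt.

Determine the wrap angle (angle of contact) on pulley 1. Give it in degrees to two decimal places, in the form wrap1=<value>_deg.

crossed belt: β = asin((r1+r2)/C) = asin(18/45) = 23.5782°
wrap1 = wrap2 = π + 2β = 227.1564°

wrap1=227.16_deg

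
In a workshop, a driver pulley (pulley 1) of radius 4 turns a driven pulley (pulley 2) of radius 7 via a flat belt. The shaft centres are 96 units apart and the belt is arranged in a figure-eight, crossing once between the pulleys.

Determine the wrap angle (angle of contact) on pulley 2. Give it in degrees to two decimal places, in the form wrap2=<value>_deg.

wrap2=193.16_deg

crossed belt: β = asin((r1+r2)/C) = asin(11/96) = 6.5796°
wrap1 = wrap2 = π + 2β = 193.1592°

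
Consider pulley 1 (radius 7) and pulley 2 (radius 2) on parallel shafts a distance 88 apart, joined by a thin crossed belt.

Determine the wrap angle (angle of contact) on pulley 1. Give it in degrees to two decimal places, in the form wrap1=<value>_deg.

crossed belt: β = asin((r1+r2)/C) = asin(9/88) = 5.8701°
wrap1 = wrap2 = π + 2β = 191.7401°

wrap1=191.74_deg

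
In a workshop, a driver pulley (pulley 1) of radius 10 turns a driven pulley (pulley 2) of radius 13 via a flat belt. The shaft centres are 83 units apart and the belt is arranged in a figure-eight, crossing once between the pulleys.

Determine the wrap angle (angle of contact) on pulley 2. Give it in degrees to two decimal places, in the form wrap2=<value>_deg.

crossed belt: β = asin((r1+r2)/C) = asin(23/83) = 16.0877°
wrap1 = wrap2 = π + 2β = 212.1754°

wrap2=212.18_deg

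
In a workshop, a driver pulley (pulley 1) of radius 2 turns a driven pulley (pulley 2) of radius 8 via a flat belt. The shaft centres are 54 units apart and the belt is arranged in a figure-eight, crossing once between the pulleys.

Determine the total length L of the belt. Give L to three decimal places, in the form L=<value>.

L=141.273

crossed belt: β = asin((r1+r2)/C) = asin(10/54) = 10.6719°
wrap1 = wrap2 = π + 2β = 201.3439°
tangent length = C·cosβ = 53.0660
L = (r1+r2)·wrap + 2·C·cosβ = 10·3.5141 + 2·53.0660 = 141.2731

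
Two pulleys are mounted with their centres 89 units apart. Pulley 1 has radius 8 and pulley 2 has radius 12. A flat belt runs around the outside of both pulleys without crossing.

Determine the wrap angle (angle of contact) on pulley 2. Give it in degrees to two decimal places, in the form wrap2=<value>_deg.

wrap2=185.15_deg

open belt: β = asin((r2−r1)/C) = asin(4/89) = 2.5760°
wrap1 = π − 2β = 174.8481°
wrap2 = π + 2β = 185.1519°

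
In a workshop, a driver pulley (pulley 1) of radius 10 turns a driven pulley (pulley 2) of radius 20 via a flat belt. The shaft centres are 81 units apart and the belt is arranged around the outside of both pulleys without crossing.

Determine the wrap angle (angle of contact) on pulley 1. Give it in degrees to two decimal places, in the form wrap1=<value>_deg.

wrap1=165.82_deg

open belt: β = asin((r2−r1)/C) = asin(10/81) = 7.0916°
wrap1 = π − 2β = 165.8167°
wrap2 = π + 2β = 194.1833°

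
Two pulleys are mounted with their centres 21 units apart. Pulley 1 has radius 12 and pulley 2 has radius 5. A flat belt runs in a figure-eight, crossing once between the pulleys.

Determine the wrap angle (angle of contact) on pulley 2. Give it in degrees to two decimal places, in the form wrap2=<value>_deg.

crossed belt: β = asin((r1+r2)/C) = asin(17/21) = 54.0494°
wrap1 = wrap2 = π + 2β = 288.0989°

wrap2=288.10_deg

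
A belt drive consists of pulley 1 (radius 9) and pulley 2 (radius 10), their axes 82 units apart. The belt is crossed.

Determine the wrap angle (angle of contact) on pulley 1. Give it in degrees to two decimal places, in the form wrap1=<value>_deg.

crossed belt: β = asin((r1+r2)/C) = asin(19/82) = 13.3976°
wrap1 = wrap2 = π + 2β = 206.7952°

wrap1=206.80_deg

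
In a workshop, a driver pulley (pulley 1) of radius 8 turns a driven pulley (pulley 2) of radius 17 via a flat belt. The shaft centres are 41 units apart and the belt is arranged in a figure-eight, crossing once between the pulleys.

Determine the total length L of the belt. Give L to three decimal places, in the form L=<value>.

L=176.320

crossed belt: β = asin((r1+r2)/C) = asin(25/41) = 37.5719°
wrap1 = wrap2 = π + 2β = 255.1437°
tangent length = C·cosβ = 32.4962
L = (r1+r2)·wrap + 2·C·cosβ = 25·4.4531 + 2·32.4962 = 176.3198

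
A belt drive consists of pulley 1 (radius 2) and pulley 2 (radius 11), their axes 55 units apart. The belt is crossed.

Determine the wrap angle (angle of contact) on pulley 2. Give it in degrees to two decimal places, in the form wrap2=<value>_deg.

wrap2=207.34_deg

crossed belt: β = asin((r1+r2)/C) = asin(13/55) = 13.6720°
wrap1 = wrap2 = π + 2β = 207.3440°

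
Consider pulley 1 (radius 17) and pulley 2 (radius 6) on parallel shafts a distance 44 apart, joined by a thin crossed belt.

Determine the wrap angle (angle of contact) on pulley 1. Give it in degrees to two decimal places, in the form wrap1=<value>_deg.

crossed belt: β = asin((r1+r2)/C) = asin(23/44) = 31.5154°
wrap1 = wrap2 = π + 2β = 243.0307°

wrap1=243.03_deg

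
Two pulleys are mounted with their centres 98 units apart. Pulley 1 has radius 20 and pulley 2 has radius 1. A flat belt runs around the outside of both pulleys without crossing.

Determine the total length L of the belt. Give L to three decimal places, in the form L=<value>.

open belt: β = asin((r2−r1)/C) = asin(-19/98) = -11.1792°
wrap1 = π − 2β = 202.3583°
wrap2 = π + 2β = 157.6417°
tangent length = C·cosβ = 96.1405
L = r1·wrap1 + r2·wrap2 + 2·C·cosβ = 20·3.5318 + 1·2.7514 + 2·96.1405 = 265.6688

L=265.669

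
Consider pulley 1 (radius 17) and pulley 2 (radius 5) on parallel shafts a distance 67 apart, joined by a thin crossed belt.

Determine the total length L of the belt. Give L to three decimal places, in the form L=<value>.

L=210.406

crossed belt: β = asin((r1+r2)/C) = asin(22/67) = 19.1692°
wrap1 = wrap2 = π + 2β = 218.3383°
tangent length = C·cosβ = 63.2851
L = (r1+r2)·wrap + 2·C·cosβ = 22·3.8107 + 2·63.2851 = 210.4060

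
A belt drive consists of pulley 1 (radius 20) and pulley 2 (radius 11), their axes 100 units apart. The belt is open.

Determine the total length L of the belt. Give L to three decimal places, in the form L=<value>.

L=298.200

open belt: β = asin((r2−r1)/C) = asin(-9/100) = -5.1636°
wrap1 = π − 2β = 190.3272°
wrap2 = π + 2β = 169.6728°
tangent length = C·cosβ = 99.5942
L = r1·wrap1 + r2·wrap2 + 2·C·cosβ = 20·3.3218 + 11·2.9613 + 2·99.5942 = 298.1999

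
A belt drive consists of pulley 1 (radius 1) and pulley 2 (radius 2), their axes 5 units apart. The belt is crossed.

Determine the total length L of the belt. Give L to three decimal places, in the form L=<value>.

L=21.286

crossed belt: β = asin((r1+r2)/C) = asin(3/5) = 36.8699°
wrap1 = wrap2 = π + 2β = 253.7398°
tangent length = C·cosβ = 4.0000
L = (r1+r2)·wrap + 2·C·cosβ = 3·4.4286 + 2·4.0000 = 21.2858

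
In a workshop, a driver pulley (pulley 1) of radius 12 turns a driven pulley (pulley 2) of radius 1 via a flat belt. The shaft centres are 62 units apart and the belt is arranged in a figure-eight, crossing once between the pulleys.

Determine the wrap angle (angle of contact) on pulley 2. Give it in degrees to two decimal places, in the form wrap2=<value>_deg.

crossed belt: β = asin((r1+r2)/C) = asin(13/62) = 12.1034°
wrap1 = wrap2 = π + 2β = 204.2069°

wrap2=204.21_deg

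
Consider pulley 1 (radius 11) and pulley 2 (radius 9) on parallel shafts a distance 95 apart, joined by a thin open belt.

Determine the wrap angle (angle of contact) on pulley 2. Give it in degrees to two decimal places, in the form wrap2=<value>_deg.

wrap2=177.59_deg

open belt: β = asin((r2−r1)/C) = asin(-2/95) = -1.2063°
wrap1 = π − 2β = 182.4126°
wrap2 = π + 2β = 177.5874°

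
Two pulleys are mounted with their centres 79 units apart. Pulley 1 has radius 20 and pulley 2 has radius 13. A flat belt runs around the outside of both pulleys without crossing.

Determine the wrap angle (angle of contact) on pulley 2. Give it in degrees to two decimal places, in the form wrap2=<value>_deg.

wrap2=169.83_deg

open belt: β = asin((r2−r1)/C) = asin(-7/79) = -5.0835°
wrap1 = π − 2β = 190.1670°
wrap2 = π + 2β = 169.8330°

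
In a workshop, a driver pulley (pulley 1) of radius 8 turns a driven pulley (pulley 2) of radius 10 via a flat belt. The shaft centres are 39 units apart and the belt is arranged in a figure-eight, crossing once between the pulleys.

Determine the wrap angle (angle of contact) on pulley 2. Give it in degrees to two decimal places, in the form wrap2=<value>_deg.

wrap2=234.97_deg

crossed belt: β = asin((r1+r2)/C) = asin(18/39) = 27.4864°
wrap1 = wrap2 = π + 2β = 234.9729°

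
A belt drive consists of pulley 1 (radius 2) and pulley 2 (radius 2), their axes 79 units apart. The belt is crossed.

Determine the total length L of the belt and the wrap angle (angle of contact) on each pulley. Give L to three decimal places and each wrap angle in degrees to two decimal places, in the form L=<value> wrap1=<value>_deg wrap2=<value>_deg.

crossed belt: β = asin((r1+r2)/C) = asin(4/79) = 2.9023°
wrap1 = wrap2 = π + 2β = 185.8046°
tangent length = C·cosβ = 78.8987
L = (r1+r2)·wrap + 2·C·cosβ = 4·3.2429 + 2·78.8987 = 170.7689

L=170.769 wrap1=185.80_deg wrap2=185.80_deg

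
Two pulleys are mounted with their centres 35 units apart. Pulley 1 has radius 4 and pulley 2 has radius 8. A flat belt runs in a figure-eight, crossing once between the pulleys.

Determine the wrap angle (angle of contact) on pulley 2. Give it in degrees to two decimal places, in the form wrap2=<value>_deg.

crossed belt: β = asin((r1+r2)/C) = asin(12/35) = 20.0510°
wrap1 = wrap2 = π + 2β = 220.1021°

wrap2=220.10_deg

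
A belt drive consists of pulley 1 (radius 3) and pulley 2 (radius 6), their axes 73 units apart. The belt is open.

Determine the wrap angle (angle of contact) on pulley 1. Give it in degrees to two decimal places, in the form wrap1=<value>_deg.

open belt: β = asin((r2−r1)/C) = asin(3/73) = 2.3553°
wrap1 = π − 2β = 175.2894°
wrap2 = π + 2β = 184.7106°

wrap1=175.29_deg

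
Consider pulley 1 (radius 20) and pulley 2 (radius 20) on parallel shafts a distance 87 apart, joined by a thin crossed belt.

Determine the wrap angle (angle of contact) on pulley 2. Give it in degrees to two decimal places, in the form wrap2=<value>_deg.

crossed belt: β = asin((r1+r2)/C) = asin(40/87) = 27.3723°
wrap1 = wrap2 = π + 2β = 234.7445°

wrap2=234.74_deg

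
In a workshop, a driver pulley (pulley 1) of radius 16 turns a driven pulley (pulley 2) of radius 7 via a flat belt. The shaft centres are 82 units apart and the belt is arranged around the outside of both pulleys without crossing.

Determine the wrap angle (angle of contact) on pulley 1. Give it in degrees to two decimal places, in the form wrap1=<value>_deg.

open belt: β = asin((r2−r1)/C) = asin(-9/82) = -6.3013°
wrap1 = π − 2β = 192.6025°
wrap2 = π + 2β = 167.3975°

wrap1=192.60_deg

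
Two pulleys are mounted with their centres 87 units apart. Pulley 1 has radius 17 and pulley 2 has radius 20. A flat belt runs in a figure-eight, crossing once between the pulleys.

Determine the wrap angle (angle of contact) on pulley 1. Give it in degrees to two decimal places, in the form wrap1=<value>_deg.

crossed belt: β = asin((r1+r2)/C) = asin(37/87) = 25.1689°
wrap1 = wrap2 = π + 2β = 230.3377°

wrap1=230.34_deg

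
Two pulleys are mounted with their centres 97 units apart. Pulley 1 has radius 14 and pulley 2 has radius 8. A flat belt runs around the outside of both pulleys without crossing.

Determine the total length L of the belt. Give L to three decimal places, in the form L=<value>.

L=263.486

open belt: β = asin((r2−r1)/C) = asin(-6/97) = -3.5463°
wrap1 = π − 2β = 187.0927°
wrap2 = π + 2β = 172.9073°
tangent length = C·cosβ = 96.8143
L = r1·wrap1 + r2·wrap2 + 2·C·cosβ = 14·3.2654 + 8·3.0178 + 2·96.8143 = 263.4863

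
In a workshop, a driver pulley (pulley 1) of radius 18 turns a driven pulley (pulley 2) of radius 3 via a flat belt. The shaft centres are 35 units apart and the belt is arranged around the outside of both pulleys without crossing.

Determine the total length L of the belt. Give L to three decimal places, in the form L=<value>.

L=142.506

open belt: β = asin((r2−r1)/C) = asin(-15/35) = -25.3769°
wrap1 = π − 2β = 230.7539°
wrap2 = π + 2β = 129.2461°
tangent length = C·cosβ = 31.6228
L = r1·wrap1 + r2·wrap2 + 2·C·cosβ = 18·4.0274 + 3·2.2558 + 2·31.6228 = 142.5063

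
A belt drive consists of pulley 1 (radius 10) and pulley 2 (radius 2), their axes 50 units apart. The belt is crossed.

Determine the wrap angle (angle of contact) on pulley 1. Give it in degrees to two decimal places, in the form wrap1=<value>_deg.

crossed belt: β = asin((r1+r2)/C) = asin(12/50) = 13.8865°
wrap1 = wrap2 = π + 2β = 207.7731°

wrap1=207.77_deg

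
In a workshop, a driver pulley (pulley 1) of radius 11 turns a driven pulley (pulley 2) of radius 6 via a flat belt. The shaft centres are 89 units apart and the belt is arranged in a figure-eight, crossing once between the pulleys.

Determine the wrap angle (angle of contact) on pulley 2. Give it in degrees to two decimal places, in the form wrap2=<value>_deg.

wrap2=202.02_deg

crossed belt: β = asin((r1+r2)/C) = asin(17/89) = 11.0118°
wrap1 = wrap2 = π + 2β = 202.0236°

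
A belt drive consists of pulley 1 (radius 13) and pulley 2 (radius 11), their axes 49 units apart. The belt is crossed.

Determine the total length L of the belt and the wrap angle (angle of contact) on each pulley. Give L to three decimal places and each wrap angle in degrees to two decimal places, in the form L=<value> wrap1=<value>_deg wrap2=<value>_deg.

crossed belt: β = asin((r1+r2)/C) = asin(24/49) = 29.3272°
wrap1 = wrap2 = π + 2β = 238.6543°
tangent length = C·cosβ = 42.7200
L = (r1+r2)·wrap + 2·C·cosβ = 24·4.1653 + 2·42.7200 = 185.4073

L=185.407 wrap1=238.65_deg wrap2=238.65_deg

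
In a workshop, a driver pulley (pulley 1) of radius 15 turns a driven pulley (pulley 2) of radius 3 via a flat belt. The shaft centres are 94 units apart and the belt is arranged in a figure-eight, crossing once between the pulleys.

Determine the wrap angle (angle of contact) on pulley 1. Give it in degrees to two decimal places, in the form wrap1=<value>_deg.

crossed belt: β = asin((r1+r2)/C) = asin(18/94) = 11.0397°
wrap1 = wrap2 = π + 2β = 202.0794°

wrap1=202.08_deg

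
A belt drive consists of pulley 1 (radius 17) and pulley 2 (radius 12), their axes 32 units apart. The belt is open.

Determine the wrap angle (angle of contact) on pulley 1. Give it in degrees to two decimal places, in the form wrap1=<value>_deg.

open belt: β = asin((r2−r1)/C) = asin(-5/32) = -8.9893°
wrap1 = π − 2β = 197.9786°
wrap2 = π + 2β = 162.0214°

wrap1=197.98_deg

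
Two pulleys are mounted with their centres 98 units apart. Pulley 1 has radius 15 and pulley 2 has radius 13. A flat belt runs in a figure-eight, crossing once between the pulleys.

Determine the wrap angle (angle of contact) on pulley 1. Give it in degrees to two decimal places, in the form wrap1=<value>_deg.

crossed belt: β = asin((r1+r2)/C) = asin(28/98) = 16.6015°
wrap1 = wrap2 = π + 2β = 213.2031°

wrap1=213.20_deg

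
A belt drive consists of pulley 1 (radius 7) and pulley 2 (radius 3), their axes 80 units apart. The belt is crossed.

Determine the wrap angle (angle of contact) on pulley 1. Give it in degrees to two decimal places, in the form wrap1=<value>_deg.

wrap1=194.36_deg

crossed belt: β = asin((r1+r2)/C) = asin(10/80) = 7.1808°
wrap1 = wrap2 = π + 2β = 194.3615°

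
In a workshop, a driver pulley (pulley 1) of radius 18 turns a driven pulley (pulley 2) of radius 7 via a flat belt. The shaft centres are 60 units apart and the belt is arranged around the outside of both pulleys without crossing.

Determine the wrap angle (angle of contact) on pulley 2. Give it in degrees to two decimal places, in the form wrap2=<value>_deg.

wrap2=158.87_deg

open belt: β = asin((r2−r1)/C) = asin(-11/60) = -10.5640°
wrap1 = π − 2β = 201.1280°
wrap2 = π + 2β = 158.8720°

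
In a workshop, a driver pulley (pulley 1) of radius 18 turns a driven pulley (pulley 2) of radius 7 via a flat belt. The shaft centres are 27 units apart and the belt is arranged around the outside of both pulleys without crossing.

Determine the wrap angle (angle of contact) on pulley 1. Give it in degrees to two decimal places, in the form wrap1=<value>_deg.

open belt: β = asin((r2−r1)/C) = asin(-11/27) = -24.0421°
wrap1 = π − 2β = 228.0842°
wrap2 = π + 2β = 131.9158°

wrap1=228.08_deg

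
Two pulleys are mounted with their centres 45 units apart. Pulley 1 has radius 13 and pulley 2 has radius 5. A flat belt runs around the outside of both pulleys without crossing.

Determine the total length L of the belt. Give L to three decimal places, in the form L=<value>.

L=147.975

open belt: β = asin((r2−r1)/C) = asin(-8/45) = -10.2403°
wrap1 = π − 2β = 200.4807°
wrap2 = π + 2β = 159.5193°
tangent length = C·cosβ = 44.2832
L = r1·wrap1 + r2·wrap2 + 2·C·cosβ = 13·3.4990 + 5·2.7841 + 2·44.2832 = 147.9747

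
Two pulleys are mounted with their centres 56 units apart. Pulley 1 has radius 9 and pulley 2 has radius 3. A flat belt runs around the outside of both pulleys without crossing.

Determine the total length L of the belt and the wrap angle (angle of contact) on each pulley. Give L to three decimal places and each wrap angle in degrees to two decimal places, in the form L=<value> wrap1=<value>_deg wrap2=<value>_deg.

L=150.343 wrap1=192.30_deg wrap2=167.70_deg

open belt: β = asin((r2−r1)/C) = asin(-6/56) = -6.1506°
wrap1 = π − 2β = 192.3013°
wrap2 = π + 2β = 167.6987°
tangent length = C·cosβ = 55.6776
L = r1·wrap1 + r2·wrap2 + 2·C·cosβ = 9·3.3563 + 3·2.9269 + 2·55.6776 = 150.3426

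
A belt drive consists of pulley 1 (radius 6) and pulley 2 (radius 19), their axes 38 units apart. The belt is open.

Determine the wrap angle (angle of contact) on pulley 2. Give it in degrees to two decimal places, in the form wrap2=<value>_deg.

wrap2=220.01_deg

open belt: β = asin((r2−r1)/C) = asin(13/38) = 20.0052°
wrap1 = π − 2β = 139.9896°
wrap2 = π + 2β = 220.0104°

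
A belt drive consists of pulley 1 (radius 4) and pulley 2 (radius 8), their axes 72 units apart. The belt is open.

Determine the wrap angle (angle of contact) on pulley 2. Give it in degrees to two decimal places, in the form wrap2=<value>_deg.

wrap2=186.37_deg

open belt: β = asin((r2−r1)/C) = asin(4/72) = 3.1847°
wrap1 = π − 2β = 173.6305°
wrap2 = π + 2β = 186.3695°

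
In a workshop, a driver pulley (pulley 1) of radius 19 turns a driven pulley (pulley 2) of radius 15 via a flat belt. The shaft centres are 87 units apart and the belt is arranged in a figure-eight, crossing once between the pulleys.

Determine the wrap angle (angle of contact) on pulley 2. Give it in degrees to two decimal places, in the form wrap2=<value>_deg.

crossed belt: β = asin((r1+r2)/C) = asin(34/87) = 23.0046°
wrap1 = wrap2 = π + 2β = 226.0091°

wrap2=226.01_deg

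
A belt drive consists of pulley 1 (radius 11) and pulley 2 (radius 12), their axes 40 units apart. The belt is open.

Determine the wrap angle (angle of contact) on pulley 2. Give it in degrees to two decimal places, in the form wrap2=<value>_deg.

wrap2=182.87_deg

open belt: β = asin((r2−r1)/C) = asin(1/40) = 1.4325°
wrap1 = π − 2β = 177.1349°
wrap2 = π + 2β = 182.8651°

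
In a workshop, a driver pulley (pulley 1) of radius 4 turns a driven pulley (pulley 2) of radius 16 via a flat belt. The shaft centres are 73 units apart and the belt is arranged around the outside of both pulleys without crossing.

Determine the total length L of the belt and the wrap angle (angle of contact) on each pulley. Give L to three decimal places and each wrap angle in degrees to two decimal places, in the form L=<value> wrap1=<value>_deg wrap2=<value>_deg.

open belt: β = asin((r2−r1)/C) = asin(12/73) = 9.4614°
wrap1 = π − 2β = 161.0771°
wrap2 = π + 2β = 198.9229°
tangent length = C·cosβ = 72.0069
L = r1·wrap1 + r2·wrap2 + 2·C·cosβ = 4·2.8113 + 16·3.4719 + 2·72.0069 = 210.8089

L=210.809 wrap1=161.08_deg wrap2=198.92_deg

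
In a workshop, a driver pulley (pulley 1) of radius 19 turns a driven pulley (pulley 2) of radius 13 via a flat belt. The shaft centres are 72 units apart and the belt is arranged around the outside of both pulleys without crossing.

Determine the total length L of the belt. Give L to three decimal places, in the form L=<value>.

open belt: β = asin((r2−r1)/C) = asin(-6/72) = -4.7802°
wrap1 = π − 2β = 189.5604°
wrap2 = π + 2β = 170.4396°
tangent length = C·cosβ = 71.7496
L = r1·wrap1 + r2·wrap2 + 2·C·cosβ = 19·3.3085 + 13·2.9747 + 2·71.7496 = 245.0313

L=245.031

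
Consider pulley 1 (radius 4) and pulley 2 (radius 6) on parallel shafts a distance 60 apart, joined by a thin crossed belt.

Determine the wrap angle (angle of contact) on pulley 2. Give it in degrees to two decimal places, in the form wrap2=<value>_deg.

wrap2=199.19_deg

crossed belt: β = asin((r1+r2)/C) = asin(10/60) = 9.5941°
wrap1 = wrap2 = π + 2β = 199.1881°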